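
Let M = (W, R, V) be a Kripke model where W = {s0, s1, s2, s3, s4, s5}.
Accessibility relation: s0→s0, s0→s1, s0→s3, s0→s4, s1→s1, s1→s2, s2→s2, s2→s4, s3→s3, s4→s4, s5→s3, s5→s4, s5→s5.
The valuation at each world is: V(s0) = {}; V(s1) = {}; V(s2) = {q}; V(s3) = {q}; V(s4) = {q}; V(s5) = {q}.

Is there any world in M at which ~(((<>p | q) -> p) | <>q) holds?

No

Recall that <>ψ holds at a world iff ψ holds at some accessible world.
Let φ = ~(((<>p | q) -> p) | <>q). Evaluate φ at each world:
  s0 (successors {s0, s1, s3, s4}): φ is false.
  s1 (successors {s1, s2}): φ is false.
  s2 (successors {s2, s4}): φ is false.
  s3 (successors {s3}): φ is false.
  s4 (successors {s4}): φ is false.
  s5 (successors {s3, s4, s5}): φ is false.
For instance, at s4:
  At s4: ((<>p | q) -> p) | <>q is true, so ~(((<>p | q) -> p) | <>q) is false.
    At s4: (<>p | q) -> p is false, <>q is true, so ((<>p | q) -> p) | <>q is true.
      At s4: <>p | q is true, p is false, so (<>p | q) -> p is false.
      At s4: <>q requires q at some successor in {s4}.
        q holds at s4, so <>q is true at s4.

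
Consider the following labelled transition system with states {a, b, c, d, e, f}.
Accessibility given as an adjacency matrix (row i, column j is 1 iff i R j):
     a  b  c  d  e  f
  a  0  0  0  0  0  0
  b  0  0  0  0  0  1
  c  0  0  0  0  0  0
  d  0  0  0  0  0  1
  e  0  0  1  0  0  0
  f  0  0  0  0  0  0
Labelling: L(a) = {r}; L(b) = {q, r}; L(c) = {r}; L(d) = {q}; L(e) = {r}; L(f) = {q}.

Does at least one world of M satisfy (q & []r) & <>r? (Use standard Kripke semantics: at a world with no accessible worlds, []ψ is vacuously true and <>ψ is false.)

No

Let φ = (q & []r) & <>r. Evaluate φ at each world:
  a (successors ∅): φ is false.
  b (successors {f}): φ is false.
  c (successors ∅): φ is false.
  d (successors {f}): φ is false.
  e (successors {c}): φ is false.
  f (successors ∅): φ is false.
For instance, at e:
  At e: q & []r is false, <>r is true, so (q & []r) & <>r is false.
    At e: q is false, []r is true, so q & []r is false.
      At e: []r requires r at every successor {c}.
        At c: r is true.
      So []r is true at e.
    At e: <>r requires r at some successor in {c}.
      r holds at c, so <>r is true at e.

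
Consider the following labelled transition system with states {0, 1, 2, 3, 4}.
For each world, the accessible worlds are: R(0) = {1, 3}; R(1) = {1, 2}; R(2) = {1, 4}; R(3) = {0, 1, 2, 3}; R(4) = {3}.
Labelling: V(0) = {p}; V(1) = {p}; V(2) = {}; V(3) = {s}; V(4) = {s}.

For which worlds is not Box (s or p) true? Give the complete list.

Let φ = not Box (s or p). Evaluate φ at each world:
  0 (successors {1, 3}): φ is false.
  1 (successors {1, 2}): φ is true.
  2 (successors {1, 4}): φ is false.
  3 (successors {0, 1, 2, 3}): φ is true.
  4 (successors {3}): φ is false.
For instance, at 4:
  At 4: Box (s or p) is true, so not Box (s or p) is false.
    At 4: Box (s or p) requires s or p at every successor {3}.
      At 3: s or p is true.
    So Box (s or p) is true at 4.
Satisfying worlds: {1, 3}

1, 3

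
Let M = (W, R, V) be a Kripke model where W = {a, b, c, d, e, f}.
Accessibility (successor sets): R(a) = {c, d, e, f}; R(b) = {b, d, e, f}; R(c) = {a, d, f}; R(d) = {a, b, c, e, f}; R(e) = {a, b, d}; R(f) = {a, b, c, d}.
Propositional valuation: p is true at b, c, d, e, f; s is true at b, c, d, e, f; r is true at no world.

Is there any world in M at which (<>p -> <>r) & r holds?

No

Let φ = (<>p -> <>r) & r. Evaluate φ at each world:
  a (successors {c, d, e, f}): φ is false.
  b (successors {b, d, e, f}): φ is false.
  c (successors {a, d, f}): φ is false.
  d (successors {a, b, c, e, f}): φ is false.
  e (successors {a, b, d}): φ is false.
  f (successors {a, b, c, d}): φ is false.
For instance, at b:
  At b: <>p -> <>r is false, r is false, so (<>p -> <>r) & r is false.
    At b: <>p is true, <>r is false, so <>p -> <>r is false.
      At b: <>p requires p at some successor in {b, d, e, f}.
        p holds at b, so <>p is true at b.
      At b: <>r requires r at some successor in {b, d, e, f}.
        At b: r is false.
        At d: r is false.
        At e: r is false.
        At f: r is false.
      So <>r is false at b.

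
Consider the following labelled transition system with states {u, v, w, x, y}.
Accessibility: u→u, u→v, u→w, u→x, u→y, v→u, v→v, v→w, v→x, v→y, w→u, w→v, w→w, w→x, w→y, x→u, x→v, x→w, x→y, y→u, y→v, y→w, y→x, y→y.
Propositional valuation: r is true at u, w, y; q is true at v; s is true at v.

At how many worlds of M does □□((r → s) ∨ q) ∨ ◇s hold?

5

Recall that □ψ holds at a world iff ψ holds at every accessible world, and ◇ψ holds iff ψ holds at some accessible world.
Let φ = □□((r → s) ∨ q) ∨ ◇s. Evaluate φ at each world:
  u (successors {u, v, w, x, y}): φ is true.
  v (successors {u, v, w, x, y}): φ is true.
  w (successors {u, v, w, x, y}): φ is true.
  x (successors {u, v, w, y}): φ is true.
  y (successors {u, v, w, x, y}): φ is true.
For instance, at u:
  At u: □□((r → s) ∨ q) is false, ◇s is true, so □□((r → s) ∨ q) ∨ ◇s is true.
    At u: □□((r → s) ∨ q) requires □((r → s) ∨ q) at every successor {u, v, w, x, y}.
      □((r → s) ∨ q) fails at u, so □□((r → s) ∨ q) is false at u.
    At u: ◇s requires s at some successor in {u, v, w, x, y}.
      s holds at v, so ◇s is true at u.
Satisfying worlds: {u, v, w, x, y}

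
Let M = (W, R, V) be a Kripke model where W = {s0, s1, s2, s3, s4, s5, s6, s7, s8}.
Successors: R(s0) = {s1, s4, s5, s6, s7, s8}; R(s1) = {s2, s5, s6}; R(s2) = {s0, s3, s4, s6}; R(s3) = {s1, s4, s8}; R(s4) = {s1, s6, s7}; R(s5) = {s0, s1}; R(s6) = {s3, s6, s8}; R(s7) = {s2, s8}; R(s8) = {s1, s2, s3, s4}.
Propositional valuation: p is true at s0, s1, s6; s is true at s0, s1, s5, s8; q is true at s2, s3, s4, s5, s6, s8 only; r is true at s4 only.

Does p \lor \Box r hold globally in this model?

No

Let φ = p \lor \Box r. Evaluate φ at each world:
  s0 (successors {s1, s4, s5, s6, s7, s8}): φ is true.
  s1 (successors {s2, s5, s6}): φ is true.
  s2 (successors {s0, s3, s4, s6}): φ is false.
  s3 (successors {s1, s4, s8}): φ is false.
  s4 (successors {s1, s6, s7}): φ is false.
  s5 (successors {s0, s1}): φ is false.
  s6 (successors {s3, s6, s8}): φ is true.
  s7 (successors {s2, s8}): φ is false.
  s8 (successors {s1, s2, s3, s4}): φ is false.
Detail at s2 (counterexample):
  At s2: p is false, \Box r is false, so p \lor \Box r is false.
    At s2: \Box r requires r at every successor {s0, s3, s4, s6}.
      r fails at s0, so \Box r is false at s2.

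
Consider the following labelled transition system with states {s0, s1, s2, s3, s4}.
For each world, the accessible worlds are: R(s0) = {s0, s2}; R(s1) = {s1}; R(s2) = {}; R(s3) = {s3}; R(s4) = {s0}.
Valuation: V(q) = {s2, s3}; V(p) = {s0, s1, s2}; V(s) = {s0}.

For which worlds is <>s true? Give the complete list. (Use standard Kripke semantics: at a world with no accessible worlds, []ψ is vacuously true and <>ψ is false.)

Let φ = <>s. Evaluate φ at each world:
  s0 (successors {s0, s2}): φ is true.
  s1 (successors {s1}): φ is false.
  s2 (successors ∅): φ is false.
  s3 (successors {s3}): φ is false.
  s4 (successors {s0}): φ is true.
For instance, at s4:
  At s4: <>s requires s at some successor in {s0}.
    s holds at s0, so <>s is true at s4.
Satisfying worlds: {s0, s4}

s0, s4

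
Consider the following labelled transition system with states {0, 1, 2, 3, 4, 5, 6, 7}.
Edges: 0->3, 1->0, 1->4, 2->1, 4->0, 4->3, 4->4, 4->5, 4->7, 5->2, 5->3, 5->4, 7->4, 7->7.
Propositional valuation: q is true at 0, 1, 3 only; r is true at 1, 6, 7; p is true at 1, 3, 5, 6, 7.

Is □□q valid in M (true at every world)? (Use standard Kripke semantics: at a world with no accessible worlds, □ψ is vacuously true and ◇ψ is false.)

No

Let φ = □□q. Evaluate φ at each world:
  0 (successors {3}): φ is true.
  1 (successors {0, 4}): φ is false.
  2 (successors {1}): φ is false.
  3 (successors ∅): φ is true.
  4 (successors {0, 3, 4, 5, 7}): φ is false.
  5 (successors {2, 3, 4}): φ is false.
  6 (successors ∅): φ is true.
  7 (successors {4, 7}): φ is false.
Detail at 1 (counterexample):
  At 1: □□q requires □q at every successor {0, 4}.
    □q fails at 4, so □□q is false at 1.
      At 4: □q requires q at every successor {0, 3, 4, 5, 7}.
        q fails at 4, so □q is false at 4.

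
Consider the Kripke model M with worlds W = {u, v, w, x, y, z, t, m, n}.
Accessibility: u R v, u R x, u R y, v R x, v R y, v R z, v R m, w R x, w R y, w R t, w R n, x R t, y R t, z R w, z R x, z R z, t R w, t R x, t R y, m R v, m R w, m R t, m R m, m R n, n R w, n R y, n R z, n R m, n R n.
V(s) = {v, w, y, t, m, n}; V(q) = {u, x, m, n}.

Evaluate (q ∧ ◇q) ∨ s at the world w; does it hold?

Yes

At w: q ∧ ◇q is false, s is true, so (q ∧ ◇q) ∨ s is true.
  At w: q is false, ◇q is true, so q ∧ ◇q is false.
    At w: ◇q requires q at some successor in {x, y, t, n}.
      q holds at x, so ◇q is true at w.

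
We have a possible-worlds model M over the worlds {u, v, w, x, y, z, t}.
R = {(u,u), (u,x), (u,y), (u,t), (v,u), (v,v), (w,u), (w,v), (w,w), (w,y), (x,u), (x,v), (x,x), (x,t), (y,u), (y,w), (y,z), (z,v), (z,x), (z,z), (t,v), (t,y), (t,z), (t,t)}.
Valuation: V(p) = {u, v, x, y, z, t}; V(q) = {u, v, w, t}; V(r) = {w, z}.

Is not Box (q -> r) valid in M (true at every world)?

Yes

Let φ = not Box (q -> r). Evaluate φ at each world:
  u (successors {u, x, y, t}): φ is true.
  v (successors {u, v}): φ is true.
  w (successors {u, v, w, y}): φ is true.
  x (successors {u, v, x, t}): φ is true.
  y (successors {u, w, z}): φ is true.
  z (successors {v, x, z}): φ is true.
  t (successors {v, y, z, t}): φ is true.
For instance, at v:
  At v: Box (q -> r) is false, so not Box (q -> r) is true.
    At v: Box (q -> r) requires q -> r at every successor {u, v}.
      q -> r fails at u, so Box (q -> r) is false at v.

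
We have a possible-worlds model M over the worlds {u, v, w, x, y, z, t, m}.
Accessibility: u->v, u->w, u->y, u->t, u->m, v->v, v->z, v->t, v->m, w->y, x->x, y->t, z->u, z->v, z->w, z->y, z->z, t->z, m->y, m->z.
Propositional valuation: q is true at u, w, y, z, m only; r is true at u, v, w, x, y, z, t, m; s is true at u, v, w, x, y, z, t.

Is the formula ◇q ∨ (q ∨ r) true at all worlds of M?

Let φ = ◇q ∨ (q ∨ r). Evaluate φ at each world:
  u (successors {v, w, y, t, m}): φ is true.
  v (successors {v, z, t, m}): φ is true.
  w (successors {y}): φ is true.
  x (successors {x}): φ is true.
  y (successors {t}): φ is true.
  z (successors {u, v, w, y, z}): φ is true.
  t (successors {z}): φ is true.
  m (successors {y, z}): φ is true.
For instance, at v:
  At v: ◇q is true, q ∨ r is true, so ◇q ∨ (q ∨ r) is true.
    At v: ◇q requires q at some successor in {v, z, t, m}.
      q holds at z, so ◇q is true at v.

Yes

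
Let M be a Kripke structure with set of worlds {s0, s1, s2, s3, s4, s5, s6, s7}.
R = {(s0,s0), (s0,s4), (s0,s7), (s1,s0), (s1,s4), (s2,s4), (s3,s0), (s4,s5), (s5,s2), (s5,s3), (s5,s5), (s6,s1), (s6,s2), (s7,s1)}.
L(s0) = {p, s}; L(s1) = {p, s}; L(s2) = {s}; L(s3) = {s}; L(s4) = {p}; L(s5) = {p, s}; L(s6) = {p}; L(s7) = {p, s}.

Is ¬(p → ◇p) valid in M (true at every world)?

Recall that ◇ψ holds at a world iff ψ holds at some accessible world.
Let φ = ¬(p → ◇p). Evaluate φ at each world:
  s0 (successors {s0, s4, s7}): φ is false.
  s1 (successors {s0, s4}): φ is false.
  s2 (successors {s4}): φ is false.
  s3 (successors {s0}): φ is false.
  s4 (successors {s5}): φ is false.
  s5 (successors {s2, s3, s5}): φ is false.
  s6 (successors {s1, s2}): φ is false.
  s7 (successors {s1}): φ is false.
Detail at s0 (counterexample):
  At s0: p → ◇p is true, so ¬(p → ◇p) is false.
    At s0: p is true, ◇p is true, so p → ◇p is true.
      At s0: ◇p requires p at some successor in {s0, s4, s7}.
        p holds at s0, so ◇p is true at s0.

No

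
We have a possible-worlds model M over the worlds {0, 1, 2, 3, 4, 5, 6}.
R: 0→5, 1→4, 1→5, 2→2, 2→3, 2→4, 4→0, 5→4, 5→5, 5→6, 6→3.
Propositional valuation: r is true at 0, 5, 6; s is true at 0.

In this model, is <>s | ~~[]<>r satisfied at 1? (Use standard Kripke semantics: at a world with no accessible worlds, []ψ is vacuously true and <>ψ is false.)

At 1: <>s is false, ~~[]<>r is true, so <>s | ~~[]<>r is true.
  At 1: <>s requires s at some successor in {4, 5}.
    At 4: s is false.
    At 5: s is false.
  So <>s is false at 1.
  At 1: ~[]<>r is false, so ~~[]<>r is true.
    At 1: []<>r is true, so ~[]<>r is false.
      At 1: []<>r requires <>r at every successor {4, 5}.
        At 4: <>r is true.
        At 5: <>r is true.
      So []<>r is true at 1.

Yes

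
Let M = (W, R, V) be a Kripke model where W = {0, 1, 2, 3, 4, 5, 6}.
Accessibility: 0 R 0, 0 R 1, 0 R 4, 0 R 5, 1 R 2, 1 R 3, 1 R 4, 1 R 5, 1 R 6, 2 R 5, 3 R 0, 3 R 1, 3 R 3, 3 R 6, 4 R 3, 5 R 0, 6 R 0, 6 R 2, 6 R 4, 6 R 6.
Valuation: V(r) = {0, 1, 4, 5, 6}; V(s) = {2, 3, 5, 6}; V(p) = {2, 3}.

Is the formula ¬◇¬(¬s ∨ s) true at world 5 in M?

Yes

At 5: ◇¬(¬s ∨ s) is false, so ¬◇¬(¬s ∨ s) is true.
  At 5: ◇¬(¬s ∨ s) requires ¬(¬s ∨ s) at some successor in {0}.
    At 0: ¬(¬s ∨ s) is false.
  So ◇¬(¬s ∨ s) is false at 5.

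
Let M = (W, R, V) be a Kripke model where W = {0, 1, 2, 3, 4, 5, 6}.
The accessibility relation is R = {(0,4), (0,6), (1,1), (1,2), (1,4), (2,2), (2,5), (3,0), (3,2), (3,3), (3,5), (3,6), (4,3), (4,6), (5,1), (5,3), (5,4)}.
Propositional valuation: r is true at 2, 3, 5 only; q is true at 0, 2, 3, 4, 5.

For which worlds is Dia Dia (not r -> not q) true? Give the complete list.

0, 1, 2, 3, 4, 5

Let φ = Dia Dia (not r -> not q). Evaluate φ at each world:
  0 (successors {4, 6}): φ is true.
  1 (successors {1, 2, 4}): φ is true.
  2 (successors {2, 5}): φ is true.
  3 (successors {0, 2, 3, 5, 6}): φ is true.
  4 (successors {3, 6}): φ is true.
  5 (successors {1, 3, 4}): φ is true.
  6 (successors ∅): φ is false.
For instance, at 1:
  At 1: Dia Dia (not r -> not q) requires Dia (not r -> not q) at some successor in {1, 2, 4}.
    Dia (not r -> not q) holds at 1, so Dia Dia (not r -> not q) is true at 1.
      At 1: Dia (not r -> not q) requires not r -> not q at some successor in {1, 2, 4}.
        not r -> not q holds at 1, so Dia (not r -> not q) is true at 1.
Satisfying worlds: {0, 1, 2, 3, 4, 5}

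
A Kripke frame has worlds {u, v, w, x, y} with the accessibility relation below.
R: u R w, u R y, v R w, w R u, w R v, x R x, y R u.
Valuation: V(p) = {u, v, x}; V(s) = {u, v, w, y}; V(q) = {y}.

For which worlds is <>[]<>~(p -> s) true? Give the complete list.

x

Let φ = <>[]<>~(p -> s). Evaluate φ at each world:
  u (successors {w, y}): φ is false.
  v (successors {w}): φ is false.
  w (successors {u, v}): φ is false.
  x (successors {x}): φ is true.
  y (successors {u}): φ is false.
For instance, at x:
  At x: <>[]<>~(p -> s) requires []<>~(p -> s) at some successor in {x}.
    []<>~(p -> s) holds at x, so <>[]<>~(p -> s) is true at x.
      At x: []<>~(p -> s) requires <>~(p -> s) at every successor {x}.
        At x: <>~(p -> s) is true.
      So []<>~(p -> s) is true at x.
Satisfying worlds: {x}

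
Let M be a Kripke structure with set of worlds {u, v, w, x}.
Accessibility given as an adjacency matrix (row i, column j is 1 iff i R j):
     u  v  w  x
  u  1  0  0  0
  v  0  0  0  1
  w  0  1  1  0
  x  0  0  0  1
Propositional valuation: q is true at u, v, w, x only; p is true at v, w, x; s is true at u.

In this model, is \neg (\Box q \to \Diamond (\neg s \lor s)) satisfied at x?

No

At x: \Box q \to \Diamond (\neg s \lor s) is true, so \neg (\Box q \to \Diamond (\neg s \lor s)) is false.
  At x: \Box q is true, \Diamond (\neg s \lor s) is true, so \Box q \to \Diamond (\neg s \lor s) is true.
    At x: \Box q requires q at every successor {x}.
      At x: q is true.
    So \Box q is true at x.
    At x: \Diamond (\neg s \lor s) requires \neg s \lor s at some successor in {x}.
      \neg s \lor s holds at x, so \Diamond (\neg s \lor s) is true at x.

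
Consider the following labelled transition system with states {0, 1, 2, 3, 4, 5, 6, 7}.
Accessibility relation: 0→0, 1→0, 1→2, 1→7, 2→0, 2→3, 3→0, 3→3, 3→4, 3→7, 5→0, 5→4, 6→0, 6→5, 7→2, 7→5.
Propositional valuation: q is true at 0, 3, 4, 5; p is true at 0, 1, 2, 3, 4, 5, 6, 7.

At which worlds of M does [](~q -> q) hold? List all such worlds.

Let φ = [](~q -> q). Evaluate φ at each world:
  0 (successors {0}): φ is true.
  1 (successors {0, 2, 7}): φ is false.
  2 (successors {0, 3}): φ is true.
  3 (successors {0, 3, 4, 7}): φ is false.
  4 (successors ∅): φ is true.
  5 (successors {0, 4}): φ is true.
  6 (successors {0, 5}): φ is true.
  7 (successors {2, 5}): φ is false.
For instance, at 5:
  At 5: [](~q -> q) requires ~q -> q at every successor {0, 4}.
    At 0: ~q -> q is true.
    At 4: ~q -> q is true.
  So [](~q -> q) is true at 5.
Satisfying worlds: {0, 2, 4, 5, 6}

0, 2, 4, 5, 6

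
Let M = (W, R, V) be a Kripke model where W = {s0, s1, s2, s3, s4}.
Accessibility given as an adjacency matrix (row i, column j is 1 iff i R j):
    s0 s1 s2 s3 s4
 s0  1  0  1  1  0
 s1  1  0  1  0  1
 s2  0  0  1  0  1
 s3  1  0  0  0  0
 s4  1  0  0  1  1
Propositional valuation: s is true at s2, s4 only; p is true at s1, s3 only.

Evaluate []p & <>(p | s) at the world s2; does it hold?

No

Recall that []ψ holds at a world iff ψ holds at every accessible world, and <>ψ holds iff ψ holds at some accessible world.
At s2: []p is false, <>(p | s) is true, so []p & <>(p | s) is false.
  At s2: []p requires p at every successor {s2, s4}.
    p fails at s2, so []p is false at s2.
  At s2: <>(p | s) requires p | s at some successor in {s2, s4}.
    p | s holds at s2, so <>(p | s) is true at s2.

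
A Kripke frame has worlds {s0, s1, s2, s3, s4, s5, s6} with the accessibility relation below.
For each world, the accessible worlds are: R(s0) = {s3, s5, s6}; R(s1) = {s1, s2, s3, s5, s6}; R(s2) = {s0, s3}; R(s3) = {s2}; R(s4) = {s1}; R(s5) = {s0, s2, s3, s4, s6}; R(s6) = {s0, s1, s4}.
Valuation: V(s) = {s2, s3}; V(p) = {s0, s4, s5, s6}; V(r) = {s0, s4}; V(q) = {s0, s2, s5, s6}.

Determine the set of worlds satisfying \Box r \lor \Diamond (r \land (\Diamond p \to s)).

s5, s6

Let φ = \Box r \lor \Diamond (r \land (\Diamond p \to s)). Evaluate φ at each world:
  s0 (successors {s3, s5, s6}): φ is false.
  s1 (successors {s1, s2, s3, s5, s6}): φ is false.
  s2 (successors {s0, s3}): φ is false.
  s3 (successors {s2}): φ is false.
  s4 (successors {s1}): φ is false.
  s5 (successors {s0, s2, s3, s4, s6}): φ is true.
  s6 (successors {s0, s1, s4}): φ is true.
For instance, at s5:
  At s5: \Box r is false, \Diamond (r \land (\Diamond p \to s)) is true, so \Box r \lor \Diamond (r \land (\Diamond p \to s)) is true.
    At s5: \Box r requires r at every successor {s0, s2, s3, s4, s6}.
      r fails at s2, so \Box r is false at s5.
    At s5: \Diamond (r \land (\Diamond p \to s)) requires r \land (\Diamond p \to s) at some successor in {s0, s2, s3, s4, s6}.
      r \land (\Diamond p \to s) holds at s4, so \Diamond (r \land (\Diamond p \to s)) is true at s5.
Satisfying worlds: {s5, s6}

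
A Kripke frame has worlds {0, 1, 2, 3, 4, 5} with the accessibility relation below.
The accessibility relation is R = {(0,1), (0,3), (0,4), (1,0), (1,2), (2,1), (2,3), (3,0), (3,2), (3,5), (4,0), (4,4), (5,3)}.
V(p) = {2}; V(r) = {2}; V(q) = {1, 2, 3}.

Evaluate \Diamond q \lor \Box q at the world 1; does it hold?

Recall that \Box ψ holds at a world iff ψ holds at every accessible world, and \Diamond ψ holds iff ψ holds at some accessible world.
At 1: \Diamond q is true, \Box q is false, so \Diamond q \lor \Box q is true.
  At 1: \Diamond q requires q at some successor in {0, 2}.
    q holds at 2, so \Diamond q is true at 1.
  At 1: \Box q requires q at every successor {0, 2}.
    q fails at 0, so \Box q is false at 1.

Yes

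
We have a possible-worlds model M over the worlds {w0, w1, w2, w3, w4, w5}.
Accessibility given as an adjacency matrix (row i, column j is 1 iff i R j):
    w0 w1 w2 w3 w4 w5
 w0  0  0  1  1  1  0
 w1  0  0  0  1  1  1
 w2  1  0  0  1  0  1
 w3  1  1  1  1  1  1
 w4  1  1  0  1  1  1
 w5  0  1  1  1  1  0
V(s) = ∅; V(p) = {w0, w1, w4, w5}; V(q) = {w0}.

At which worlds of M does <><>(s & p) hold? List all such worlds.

none

Let φ = <><>(s & p). Evaluate φ at each world:
  w0 (successors {w2, w3, w4}): φ is false.
  w1 (successors {w3, w4, w5}): φ is false.
  w2 (successors {w0, w3, w5}): φ is false.
  w3 (successors {w0, w1, w2, w3, w4, w5}): φ is false.
  w4 (successors {w0, w1, w3, w4, w5}): φ is false.
  w5 (successors {w1, w2, w3, w4}): φ is false.
For instance, at w4:
  At w4: <><>(s & p) requires <>(s & p) at some successor in {w0, w1, w3, w4, w5}.
    At w0: <>(s & p) is false.
    At w1: <>(s & p) is false.
    At w3: <>(s & p) is false.
    At w4: <>(s & p) is false.
    At w5: <>(s & p) is false.
  So <><>(s & p) is false at w4.
Satisfying worlds: none.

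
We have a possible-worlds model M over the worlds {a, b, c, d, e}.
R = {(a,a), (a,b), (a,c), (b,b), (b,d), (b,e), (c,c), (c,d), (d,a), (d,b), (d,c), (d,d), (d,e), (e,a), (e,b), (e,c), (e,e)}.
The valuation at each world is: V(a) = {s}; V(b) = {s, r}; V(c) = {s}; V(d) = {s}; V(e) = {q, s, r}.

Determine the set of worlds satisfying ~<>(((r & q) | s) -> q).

Let φ = ~<>(((r & q) | s) -> q). Evaluate φ at each world:
  a (successors {a, b, c}): φ is true.
  b (successors {b, d, e}): φ is false.
  c (successors {c, d}): φ is true.
  d (successors {a, b, c, d, e}): φ is false.
  e (successors {a, b, c, e}): φ is false.
For instance, at d:
  At d: <>(((r & q) | s) -> q) is true, so ~<>(((r & q) | s) -> q) is false.
    At d: <>(((r & q) | s) -> q) requires ((r & q) | s) -> q at some successor in {a, b, c, d, e}.
      ((r & q) | s) -> q holds at e, so <>(((r & q) | s) -> q) is true at d.
Satisfying worlds: {a, c}

a, c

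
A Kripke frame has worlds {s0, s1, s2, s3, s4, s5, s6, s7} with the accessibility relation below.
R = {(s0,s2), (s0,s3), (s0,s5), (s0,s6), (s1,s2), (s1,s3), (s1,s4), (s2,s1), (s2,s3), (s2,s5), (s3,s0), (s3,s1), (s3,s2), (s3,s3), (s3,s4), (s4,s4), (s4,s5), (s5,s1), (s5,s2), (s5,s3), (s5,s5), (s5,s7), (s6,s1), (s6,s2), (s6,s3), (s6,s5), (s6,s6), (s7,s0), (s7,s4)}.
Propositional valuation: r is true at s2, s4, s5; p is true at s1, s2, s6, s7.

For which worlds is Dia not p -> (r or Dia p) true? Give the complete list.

Recall that Dia ψ holds at a world iff ψ holds at some accessible world.
Let φ = Dia not p -> (r or Dia p). Evaluate φ at each world:
  s0 (successors {s2, s3, s5, s6}): φ is true.
  s1 (successors {s2, s3, s4}): φ is true.
  s2 (successors {s1, s3, s5}): φ is true.
  s3 (successors {s0, s1, s2, s3, s4}): φ is true.
  s4 (successors {s4, s5}): φ is true.
  s5 (successors {s1, s2, s3, s5, s7}): φ is true.
  s6 (successors {s1, s2, s3, s5, s6}): φ is true.
  s7 (successors {s0, s4}): φ is false.
For instance, at s7:
  At s7: Dia not p is true, r or Dia p is false, so Dia not p -> (r or Dia p) is false.
    At s7: Dia not p requires not p at some successor in {s0, s4}.
      not p holds at s0, so Dia not p is true at s7.
    At s7: r is false, Dia p is false, so r or Dia p is false.
      At s7: Dia p requires p at some successor in {s0, s4}.
        At s0: p is false.
        At s4: p is false.
      So Dia p is false at s7.
Satisfying worlds: {s0, s1, s2, s3, s4, s5, s6}

s0, s1, s2, s3, s4, s5, s6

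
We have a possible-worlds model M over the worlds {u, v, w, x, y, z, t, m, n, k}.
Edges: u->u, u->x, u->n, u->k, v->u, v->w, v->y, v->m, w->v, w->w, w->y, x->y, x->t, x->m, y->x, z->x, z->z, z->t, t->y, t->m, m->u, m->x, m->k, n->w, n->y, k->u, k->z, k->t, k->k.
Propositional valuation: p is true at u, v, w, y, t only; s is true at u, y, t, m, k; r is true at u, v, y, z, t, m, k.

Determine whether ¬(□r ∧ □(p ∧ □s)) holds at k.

Yes

At k: □r ∧ □(p ∧ □s) is false, so ¬(□r ∧ □(p ∧ □s)) is true.
  At k: □r is true, □(p ∧ □s) is false, so □r ∧ □(p ∧ □s) is false.
    At k: □r requires r at every successor {u, z, t, k}.
      At u: r is true.
      At z: r is true.
      At t: r is true.
      At k: r is true.
    So □r is true at k.
    At k: □(p ∧ □s) requires p ∧ □s at every successor {u, z, t, k}.
      p ∧ □s fails at u, so □(p ∧ □s) is false at k.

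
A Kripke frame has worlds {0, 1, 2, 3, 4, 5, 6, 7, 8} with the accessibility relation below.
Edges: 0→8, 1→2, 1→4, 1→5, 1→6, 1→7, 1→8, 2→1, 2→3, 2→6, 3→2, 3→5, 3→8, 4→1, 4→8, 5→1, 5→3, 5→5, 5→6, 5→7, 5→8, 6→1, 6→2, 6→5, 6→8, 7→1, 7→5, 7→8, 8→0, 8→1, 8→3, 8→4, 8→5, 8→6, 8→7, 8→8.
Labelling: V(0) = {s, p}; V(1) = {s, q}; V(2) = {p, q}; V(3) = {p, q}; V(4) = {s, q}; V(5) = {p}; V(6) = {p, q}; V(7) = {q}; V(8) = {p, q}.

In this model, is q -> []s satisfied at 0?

At 0: q is false, []s is false, so q -> []s is true.
  At 0: []s requires s at every successor {8}.
    s fails at 8, so []s is false at 0.

Yes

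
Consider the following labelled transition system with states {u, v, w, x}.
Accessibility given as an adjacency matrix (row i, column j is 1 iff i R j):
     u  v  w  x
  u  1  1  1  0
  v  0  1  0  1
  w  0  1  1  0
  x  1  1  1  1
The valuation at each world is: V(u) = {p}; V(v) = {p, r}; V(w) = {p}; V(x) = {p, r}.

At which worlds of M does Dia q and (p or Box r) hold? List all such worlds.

none

Let φ = Dia q and (p or Box r). Evaluate φ at each world:
  u (successors {u, v, w}): φ is false.
  v (successors {v, x}): φ is false.
  w (successors {v, w}): φ is false.
  x (successors {u, v, w, x}): φ is false.
For instance, at w:
  At w: Dia q is false, p or Box r is true, so Dia q and (p or Box r) is false.
    At w: Dia q requires q at some successor in {v, w}.
      At v: q is false.
      At w: q is false.
    So Dia q is false at w.
    At w: p is true, Box r is false, so p or Box r is true.
      At w: Box r requires r at every successor {v, w}.
        r fails at w, so Box r is false at w.
Satisfying worlds: none.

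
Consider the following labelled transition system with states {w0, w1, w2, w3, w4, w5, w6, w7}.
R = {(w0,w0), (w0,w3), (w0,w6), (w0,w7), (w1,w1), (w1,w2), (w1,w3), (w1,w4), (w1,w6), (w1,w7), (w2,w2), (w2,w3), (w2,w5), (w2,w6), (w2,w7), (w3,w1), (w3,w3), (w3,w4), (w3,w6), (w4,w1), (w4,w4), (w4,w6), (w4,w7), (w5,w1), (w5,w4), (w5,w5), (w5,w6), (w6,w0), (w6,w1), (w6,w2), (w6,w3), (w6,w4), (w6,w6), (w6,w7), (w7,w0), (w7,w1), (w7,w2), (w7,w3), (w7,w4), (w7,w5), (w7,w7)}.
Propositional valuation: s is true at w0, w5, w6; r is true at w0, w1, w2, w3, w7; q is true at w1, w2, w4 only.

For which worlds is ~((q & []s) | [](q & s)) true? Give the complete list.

w0, w1, w2, w3, w4, w5, w6, w7

Recall that []ψ holds at a world iff ψ holds at every accessible world, and <>ψ holds iff ψ holds at some accessible world.
Let φ = ~((q & []s) | [](q & s)). Evaluate φ at each world:
  w0 (successors {w0, w3, w6, w7}): φ is true.
  w1 (successors {w1, w2, w3, w4, w6, w7}): φ is true.
  w2 (successors {w2, w3, w5, w6, w7}): φ is true.
  w3 (successors {w1, w3, w4, w6}): φ is true.
  w4 (successors {w1, w4, w6, w7}): φ is true.
  w5 (successors {w1, w4, w5, w6}): φ is true.
  w6 (successors {w0, w1, w2, w3, w4, w6, w7}): φ is true.
  w7 (successors {w0, w1, w2, w3, w4, w5, w7}): φ is true.
For instance, at w0:
  At w0: (q & []s) | [](q & s) is false, so ~((q & []s) | [](q & s)) is true.
    At w0: q & []s is false, [](q & s) is false, so (q & []s) | [](q & s) is false.
      At w0: q is false, []s is false, so q & []s is false.
      At w0: [](q & s) requires q & s at every successor {w0, w3, w6, w7}.
        q & s fails at w0, so [](q & s) is false at w0.
Satisfying worlds: {w0, w1, w2, w3, w4, w5, w6, w7}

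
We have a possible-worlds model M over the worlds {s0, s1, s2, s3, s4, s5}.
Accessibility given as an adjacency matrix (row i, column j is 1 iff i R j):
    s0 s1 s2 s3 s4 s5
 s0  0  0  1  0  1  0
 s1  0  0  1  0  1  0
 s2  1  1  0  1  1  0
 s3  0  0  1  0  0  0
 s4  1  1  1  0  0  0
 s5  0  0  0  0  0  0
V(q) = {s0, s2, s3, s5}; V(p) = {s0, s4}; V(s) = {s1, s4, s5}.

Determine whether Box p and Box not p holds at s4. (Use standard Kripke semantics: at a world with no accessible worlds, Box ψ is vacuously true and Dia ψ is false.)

At s4: Box p is false, Box not p is false, so Box p and Box not p is false.
  At s4: Box p requires p at every successor {s0, s1, s2}.
    p fails at s1, so Box p is false at s4.
  At s4: Box not p requires not p at every successor {s0, s1, s2}.
    not p fails at s0, so Box not p is false at s4.

No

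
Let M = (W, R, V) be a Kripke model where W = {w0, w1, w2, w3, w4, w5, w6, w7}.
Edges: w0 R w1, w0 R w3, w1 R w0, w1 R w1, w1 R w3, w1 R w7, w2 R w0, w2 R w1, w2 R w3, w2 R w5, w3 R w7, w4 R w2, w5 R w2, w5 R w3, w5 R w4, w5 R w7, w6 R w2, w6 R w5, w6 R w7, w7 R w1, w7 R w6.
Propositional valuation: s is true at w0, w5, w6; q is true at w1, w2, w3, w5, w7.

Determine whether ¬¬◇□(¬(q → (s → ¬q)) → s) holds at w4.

At w4: ¬◇□(¬(q → (s → ¬q)) → s) is false, so ¬¬◇□(¬(q → (s → ¬q)) → s) is true.
  At w4: ◇□(¬(q → (s → ¬q)) → s) is true, so ¬◇□(¬(q → (s → ¬q)) → s) is false.
    At w4: ◇□(¬(q → (s → ¬q)) → s) requires □(¬(q → (s → ¬q)) → s) at some successor in {w2}.
      □(¬(q → (s → ¬q)) → s) holds at w2, so ◇□(¬(q → (s → ¬q)) → s) is true at w4.

Yes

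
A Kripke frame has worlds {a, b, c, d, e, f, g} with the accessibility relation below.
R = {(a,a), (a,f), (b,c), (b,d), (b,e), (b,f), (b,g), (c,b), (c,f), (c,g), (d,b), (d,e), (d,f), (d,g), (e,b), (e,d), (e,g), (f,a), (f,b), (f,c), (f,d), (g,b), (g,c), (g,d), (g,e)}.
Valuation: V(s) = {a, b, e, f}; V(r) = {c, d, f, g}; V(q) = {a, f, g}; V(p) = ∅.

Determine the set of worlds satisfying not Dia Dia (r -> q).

Let φ = not Dia Dia (r -> q). Evaluate φ at each world:
  a (successors {a, f}): φ is false.
  b (successors {c, d, e, f, g}): φ is false.
  c (successors {b, f, g}): φ is false.
  d (successors {b, e, f, g}): φ is false.
  e (successors {b, d, g}): φ is false.
  f (successors {a, b, c, d}): φ is false.
  g (successors {b, c, d, e}): φ is false.
For instance, at g:
  At g: Dia Dia (r -> q) is true, so not Dia Dia (r -> q) is false.
    At g: Dia Dia (r -> q) requires Dia (r -> q) at some successor in {b, c, d, e}.
      Dia (r -> q) holds at b, so Dia Dia (r -> q) is true at g.
Satisfying worlds: none.

none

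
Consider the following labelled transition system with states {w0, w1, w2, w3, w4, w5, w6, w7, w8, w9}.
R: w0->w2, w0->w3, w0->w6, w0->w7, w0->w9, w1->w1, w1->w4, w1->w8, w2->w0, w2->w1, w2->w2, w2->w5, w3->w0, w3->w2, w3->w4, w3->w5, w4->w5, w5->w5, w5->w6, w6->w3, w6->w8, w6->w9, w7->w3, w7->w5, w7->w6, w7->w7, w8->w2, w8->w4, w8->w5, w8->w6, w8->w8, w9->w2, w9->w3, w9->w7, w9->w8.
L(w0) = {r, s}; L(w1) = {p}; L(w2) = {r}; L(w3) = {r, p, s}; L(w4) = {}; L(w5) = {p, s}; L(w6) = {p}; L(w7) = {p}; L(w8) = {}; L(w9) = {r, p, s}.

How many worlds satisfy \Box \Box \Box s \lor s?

Recall that \Box ψ holds at a world iff ψ holds at every accessible world, and \Diamond ψ holds iff ψ holds at some accessible world.
Let φ = \Box \Box \Box s \lor s. Evaluate φ at each world:
  w0 (successors {w2, w3, w6, w7, w9}): φ is true.
  w1 (successors {w1, w4, w8}): φ is false.
  w2 (successors {w0, w1, w2, w5}): φ is false.
  w3 (successors {w0, w2, w4, w5}): φ is true.
  w4 (successors {w5}): φ is false.
  w5 (successors {w5, w6}): φ is true.
  w6 (successors {w3, w8, w9}): φ is false.
  w7 (successors {w3, w5, w6, w7}): φ is false.
  w8 (successors {w2, w4, w5, w6, w8}): φ is false.
  w9 (successors {w2, w3, w7, w8}): φ is true.
For instance, at w3:
  At w3: \Box \Box \Box s is false, s is true, so \Box \Box \Box s \lor s is true.
    At w3: \Box \Box \Box s requires \Box \Box s at every successor {w0, w2, w4, w5}.
      \Box \Box s fails at w0, so \Box \Box \Box s is false at w3.
Satisfying worlds: {w0, w3, w5, w9}

4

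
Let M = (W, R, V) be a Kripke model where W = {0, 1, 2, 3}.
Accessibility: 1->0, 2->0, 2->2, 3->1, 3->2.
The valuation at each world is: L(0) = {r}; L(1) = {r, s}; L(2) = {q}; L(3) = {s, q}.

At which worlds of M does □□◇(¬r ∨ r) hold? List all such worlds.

0, 1

Let φ = □□◇(¬r ∨ r). Evaluate φ at each world:
  0 (successors ∅): φ is true.
  1 (successors {0}): φ is true.
  2 (successors {0, 2}): φ is false.
  3 (successors {1, 2}): φ is false.
For instance, at 1:
  At 1: □□◇(¬r ∨ r) requires □◇(¬r ∨ r) at every successor {0}.
      At 0: no accessible worlds, so □◇(¬r ∨ r) holds vacuously.
  So □□◇(¬r ∨ r) is true at 1.
Satisfying worlds: {0, 1}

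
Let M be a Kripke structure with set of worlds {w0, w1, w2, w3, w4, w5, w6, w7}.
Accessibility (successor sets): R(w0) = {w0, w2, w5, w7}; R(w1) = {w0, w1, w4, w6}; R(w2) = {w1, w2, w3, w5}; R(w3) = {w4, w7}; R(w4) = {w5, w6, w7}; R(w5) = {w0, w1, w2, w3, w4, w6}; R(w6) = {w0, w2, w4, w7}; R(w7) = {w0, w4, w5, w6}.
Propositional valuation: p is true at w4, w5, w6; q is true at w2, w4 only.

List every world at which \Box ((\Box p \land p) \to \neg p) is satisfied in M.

w0, w1, w2, w3, w4, w5, w6, w7

Recall that \Box ψ holds at a world iff ψ holds at every accessible world, and \Diamond ψ holds iff ψ holds at some accessible world.
Let φ = \Box ((\Box p \land p) \to \neg p). Evaluate φ at each world:
  w0 (successors {w0, w2, w5, w7}): φ is true.
  w1 (successors {w0, w1, w4, w6}): φ is true.
  w2 (successors {w1, w2, w3, w5}): φ is true.
  w3 (successors {w4, w7}): φ is true.
  w4 (successors {w5, w6, w7}): φ is true.
  w5 (successors {w0, w1, w2, w3, w4, w6}): φ is true.
  w6 (successors {w0, w2, w4, w7}): φ is true.
  w7 (successors {w0, w4, w5, w6}): φ is true.
For instance, at w5:
  At w5: \Box ((\Box p \land p) \to \neg p) requires (\Box p \land p) \to \neg p at every successor {w0, w1, w2, w3, w4, w6}.
    At w0: (\Box p \land p) \to \neg p is true.
    At w1: (\Box p \land p) \to \neg p is true.
    At w2: (\Box p \land p) \to \neg p is true.
    At w3: (\Box p \land p) \to \neg p is true.
    At w4: (\Box p \land p) \to \neg p is true.
    At w6: (\Box p \land p) \to \neg p is true.
  So \Box ((\Box p \land p) \to \neg p) is true at w5.
Satisfying worlds: {w0, w1, w2, w3, w4, w5, w6, w7}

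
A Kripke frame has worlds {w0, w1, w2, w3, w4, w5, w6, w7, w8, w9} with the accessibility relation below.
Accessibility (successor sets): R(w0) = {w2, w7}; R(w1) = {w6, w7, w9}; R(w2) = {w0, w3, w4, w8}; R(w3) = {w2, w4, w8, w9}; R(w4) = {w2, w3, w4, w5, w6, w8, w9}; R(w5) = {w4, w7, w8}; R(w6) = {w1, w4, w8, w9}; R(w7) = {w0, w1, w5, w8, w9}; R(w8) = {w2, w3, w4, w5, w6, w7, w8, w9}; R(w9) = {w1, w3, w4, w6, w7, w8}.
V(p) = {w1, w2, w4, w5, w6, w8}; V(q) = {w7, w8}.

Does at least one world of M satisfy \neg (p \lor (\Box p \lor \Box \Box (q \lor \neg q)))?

No

Recall that \Box ψ holds at a world iff ψ holds at every accessible world, and \Diamond ψ holds iff ψ holds at some accessible world.
Let φ = \neg (p \lor (\Box p \lor \Box \Box (q \lor \neg q))). Evaluate φ at each world:
  w0 (successors {w2, w7}): φ is false.
  w1 (successors {w6, w7, w9}): φ is false.
  w2 (successors {w0, w3, w4, w8}): φ is false.
  w3 (successors {w2, w4, w8, w9}): φ is false.
  w4 (successors {w2, w3, w4, w5, w6, w8, w9}): φ is false.
  w5 (successors {w4, w7, w8}): φ is false.
  w6 (successors {w1, w4, w8, w9}): φ is false.
  w7 (successors {w0, w1, w5, w8, w9}): φ is false.
  w8 (successors {w2, w3, w4, w5, w6, w7, w8, w9}): φ is false.
  w9 (successors {w1, w3, w4, w6, w7, w8}): φ is false.
For instance, at w1:
  At w1: p \lor (\Box p \lor \Box \Box (q \lor \neg q)) is true, so \neg (p \lor (\Box p \lor \Box \Box (q \lor \neg q))) is false.
    At w1: p is true, \Box p \lor \Box \Box (q \lor \neg q) is true, so p \lor (\Box p \lor \Box \Box (q \lor \neg q)) is true.
      At w1: \Box p is false, \Box \Box (q \lor \neg q) is true, so \Box p \lor \Box \Box (q \lor \neg q) is true.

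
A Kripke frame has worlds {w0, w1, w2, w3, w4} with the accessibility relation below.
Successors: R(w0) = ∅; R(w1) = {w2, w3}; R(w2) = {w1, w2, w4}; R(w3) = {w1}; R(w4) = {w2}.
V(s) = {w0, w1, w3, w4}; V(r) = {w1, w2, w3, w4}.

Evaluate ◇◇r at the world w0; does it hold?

No

At w0: no accessible worlds, so ◇◇r is false.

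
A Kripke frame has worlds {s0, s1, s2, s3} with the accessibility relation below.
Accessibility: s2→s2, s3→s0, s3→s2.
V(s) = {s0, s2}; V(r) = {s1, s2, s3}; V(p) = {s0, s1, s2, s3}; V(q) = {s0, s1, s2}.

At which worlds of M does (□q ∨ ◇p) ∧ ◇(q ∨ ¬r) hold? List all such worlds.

s2, s3

Let φ = (□q ∨ ◇p) ∧ ◇(q ∨ ¬r). Evaluate φ at each world:
  s0 (successors ∅): φ is false.
  s1 (successors ∅): φ is false.
  s2 (successors {s2}): φ is true.
  s3 (successors {s0, s2}): φ is true.
For instance, at s3:
  At s3: □q ∨ ◇p is true, ◇(q ∨ ¬r) is true, so (□q ∨ ◇p) ∧ ◇(q ∨ ¬r) is true.
    At s3: □q is true, ◇p is true, so □q ∨ ◇p is true.
      At s3: □q requires q at every successor {s0, s2}.
        At s0: q is true.
        At s2: q is true.
      So □q is true at s3.
      At s3: ◇p requires p at some successor in {s0, s2}.
        p holds at s0, so ◇p is true at s3.
    At s3: ◇(q ∨ ¬r) requires q ∨ ¬r at some successor in {s0, s2}.
      q ∨ ¬r holds at s0, so ◇(q ∨ ¬r) is true at s3.
Satisfying worlds: {s2, s3}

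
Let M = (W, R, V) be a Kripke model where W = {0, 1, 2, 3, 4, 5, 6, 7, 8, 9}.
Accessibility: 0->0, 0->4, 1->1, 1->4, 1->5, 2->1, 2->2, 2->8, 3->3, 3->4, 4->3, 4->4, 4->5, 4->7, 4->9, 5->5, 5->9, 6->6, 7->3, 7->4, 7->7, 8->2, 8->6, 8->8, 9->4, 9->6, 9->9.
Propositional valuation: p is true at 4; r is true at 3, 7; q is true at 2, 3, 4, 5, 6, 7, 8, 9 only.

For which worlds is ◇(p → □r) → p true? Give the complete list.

4

Recall that □ψ holds at a world iff ψ holds at every accessible world, and ◇ψ holds iff ψ holds at some accessible world.
Let φ = ◇(p → □r) → p. Evaluate φ at each world:
  0 (successors {0, 4}): φ is false.
  1 (successors {1, 4, 5}): φ is false.
  2 (successors {1, 2, 8}): φ is false.
  3 (successors {3, 4}): φ is false.
  4 (successors {3, 4, 5, 7, 9}): φ is true.
  5 (successors {5, 9}): φ is false.
  6 (successors {6}): φ is false.
  7 (successors {3, 4, 7}): φ is false.
  8 (successors {2, 6, 8}): φ is false.
  9 (successors {4, 6, 9}): φ is false.
For instance, at 6:
  At 6: ◇(p → □r) is true, p is false, so ◇(p → □r) → p is false.
    At 6: ◇(p → □r) requires p → □r at some successor in {6}.
      p → □r holds at 6, so ◇(p → □r) is true at 6.
Satisfying worlds: {4}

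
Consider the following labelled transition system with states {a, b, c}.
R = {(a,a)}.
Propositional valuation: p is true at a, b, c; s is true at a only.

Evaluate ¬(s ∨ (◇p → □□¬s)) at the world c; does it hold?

At c: s ∨ (◇p → □□¬s) is true, so ¬(s ∨ (◇p → □□¬s)) is false.
  At c: s is false, ◇p → □□¬s is true, so s ∨ (◇p → □□¬s) is true.
    At c: ◇p is false, □□¬s is true, so ◇p → □□¬s is true.
      At c: no accessible worlds, so ◇p is false.
      At c: no accessible worlds, so □□¬s holds vacuously.

No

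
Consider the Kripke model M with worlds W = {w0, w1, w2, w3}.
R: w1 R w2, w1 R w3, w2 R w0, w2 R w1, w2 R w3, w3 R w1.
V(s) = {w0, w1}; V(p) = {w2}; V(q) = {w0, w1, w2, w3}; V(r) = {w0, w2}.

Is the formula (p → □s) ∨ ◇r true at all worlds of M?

Let φ = (p → □s) ∨ ◇r. Evaluate φ at each world:
  w0 (successors ∅): φ is true.
  w1 (successors {w2, w3}): φ is true.
  w2 (successors {w0, w1, w3}): φ is true.
  w3 (successors {w1}): φ is true.
For instance, at w1:
  At w1: p → □s is true, ◇r is true, so (p → □s) ∨ ◇r is true.
    At w1: p is false, □s is false, so p → □s is true.
      At w1: □s requires s at every successor {w2, w3}.
        s fails at w2, so □s is false at w1.
    At w1: ◇r requires r at some successor in {w2, w3}.
      r holds at w2, so ◇r is true at w1.

Yes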